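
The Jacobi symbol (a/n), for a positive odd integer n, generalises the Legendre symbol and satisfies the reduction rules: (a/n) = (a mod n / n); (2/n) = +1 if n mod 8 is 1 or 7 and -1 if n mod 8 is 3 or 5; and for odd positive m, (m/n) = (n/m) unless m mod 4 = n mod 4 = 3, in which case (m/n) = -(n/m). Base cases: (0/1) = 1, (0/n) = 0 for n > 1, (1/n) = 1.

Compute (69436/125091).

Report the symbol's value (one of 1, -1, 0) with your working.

-1

factor out 2^2: 69436 = 2^2·17359; with 125091 mod 8 = 3, (2/125091) = -1; sign now +1; continue with (17359/125091)
flip (17359/125091) -> (125091/17359): both odd, 17359 mod 4 = 3, 125091 mod 4 = 3, so the flip contributes -1; sign now -1
(125091/17359): 125091 mod 17359 = 3578, so (125091/17359) = (3578/17359)
factor out 2^1: 3578 = 2^1·1789; with 17359 mod 8 = 7, (2/17359) = +1; sign now -1; continue with (1789/17359)
flip (1789/17359) -> (17359/1789): both odd, 1789 mod 4 = 1, 17359 mod 4 = 3, so the flip contributes +1; sign now -1
(17359/1789): 17359 mod 1789 = 1258, so (17359/1789) = (1258/1789)
factor out 2^1: 1258 = 2^1·629; with 1789 mod 8 = 5, (2/1789) = -1; sign now +1; continue with (629/1789)
flip (629/1789) -> (1789/629): both odd, 629 mod 4 = 1, 1789 mod 4 = 1, so the flip contributes +1; sign now +1
(1789/629): 1789 mod 629 = 531, so (1789/629) = (531/629)
flip (531/629) -> (629/531): both odd, 531 mod 4 = 3, 629 mod 4 = 1, so the flip contributes +1; sign now +1
(629/531): 629 mod 531 = 98, so (629/531) = (98/531)
factor out 2^1: 98 = 2^1·49; with 531 mod 8 = 3, (2/531) = -1; sign now -1; continue with (49/531)
flip (49/531) -> (531/49): both odd, 49 mod 4 = 1, 531 mod 4 = 3, so the flip contributes +1; sign now -1
(531/49): 531 mod 49 = 41, so (531/49) = (41/49)
flip (41/49) -> (49/41): both odd, 41 mod 4 = 1, 49 mod 4 = 1, so the flip contributes +1; sign now -1
(49/41): 49 mod 41 = 8, so (49/41) = (8/41)
factor out 2^3: 8 = 2^3·1; with 41 mod 8 = 1, (2/41) = +1; sign now -1; continue with (1/41)
reached (1/41) = 1, so the symbol is -1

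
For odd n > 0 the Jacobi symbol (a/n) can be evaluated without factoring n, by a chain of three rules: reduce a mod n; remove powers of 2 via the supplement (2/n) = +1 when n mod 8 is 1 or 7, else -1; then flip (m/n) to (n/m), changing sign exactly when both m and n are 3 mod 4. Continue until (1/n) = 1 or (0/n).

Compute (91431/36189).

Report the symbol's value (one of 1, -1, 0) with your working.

0

(91431/36189) = (19053/36189)   [reduce mod 36189]
reciprocity: (19053/36189) = +1·(36189/19053) since 19053 mod 4 = 1, 36189 mod 4 = 1; sign now +1
(36189/19053) = (17136/19053)   [reduce mod 19053]
17136 = 2^4·1071; (2/19053) = -1 since 19053 mod 8 = 5, so (17136/19053) = (-1)^4·(1071/19053); sign now +1
reciprocity: (1071/19053) = +1·(19053/1071) since 1071 mod 4 = 3, 19053 mod 4 = 1; sign now +1
(19053/1071) = (846/1071)   [reduce mod 1071]
846 = 2^1·423; (2/1071) = +1 since 1071 mod 8 = 7, so (846/1071) = (+1)^1·(423/1071); sign now +1
reciprocity: (423/1071) = -1·(1071/423) since 423 mod 4 = 3, 1071 mod 4 = 3; sign now -1
(1071/423) = (225/423)   [reduce mod 423]
reciprocity: (225/423) = +1·(423/225) since 225 mod 4 = 1, 423 mod 4 = 3; sign now -1
(423/225) = (198/225)   [reduce mod 225]
198 = 2^1·99; (2/225) = +1 since 225 mod 8 = 1, so (198/225) = (+1)^1·(99/225); sign now -1
reciprocity: (99/225) = +1·(225/99) since 99 mod 4 = 3, 225 mod 4 = 1; sign now -1
(225/99) = (27/99)   [reduce mod 99]
reciprocity: (27/99) = -1·(99/27) since 27 mod 4 = 3, 99 mod 4 = 3; sign now +1
(99/27) = (18/27)   [reduce mod 27]
18 = 2^1·9; (2/27) = -1 since 27 mod 8 = 3, so (18/27) = (-1)^1·(9/27); sign now -1
reciprocity: (9/27) = +1·(27/9) since 9 mod 4 = 1, 27 mod 4 = 3; sign now -1
(27/9) = (0/9)   [reduce mod 9]
(0/9) = 0   [gcd(a, n) > 1]; final value = 0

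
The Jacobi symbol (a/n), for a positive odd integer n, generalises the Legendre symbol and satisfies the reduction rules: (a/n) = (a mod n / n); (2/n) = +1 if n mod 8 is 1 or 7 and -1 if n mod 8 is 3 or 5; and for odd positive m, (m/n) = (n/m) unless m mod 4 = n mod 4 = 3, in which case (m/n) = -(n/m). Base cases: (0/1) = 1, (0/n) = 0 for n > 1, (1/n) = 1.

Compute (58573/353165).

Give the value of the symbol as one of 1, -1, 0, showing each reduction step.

1

reciprocity: (58573/353165) = +1·(353165/58573) since 58573 mod 4 = 1, 353165 mod 4 = 1; sign now +1
(353165/58573) = (1727/58573)   [reduce mod 58573]
reciprocity: (1727/58573) = +1·(58573/1727) since 1727 mod 4 = 3, 58573 mod 4 = 1; sign now +1
(58573/1727) = (1582/1727)   [reduce mod 1727]
1582 = 2^1·791; (2/1727) = +1 since 1727 mod 8 = 7, so (1582/1727) = (+1)^1·(791/1727); sign now +1
reciprocity: (791/1727) = -1·(1727/791) since 791 mod 4 = 3, 1727 mod 4 = 3; sign now -1
(1727/791) = (145/791)   [reduce mod 791]
reciprocity: (145/791) = +1·(791/145) since 145 mod 4 = 1, 791 mod 4 = 3; sign now -1
(791/145) = (66/145)   [reduce mod 145]
66 = 2^1·33; (2/145) = +1 since 145 mod 8 = 1, so (66/145) = (+1)^1·(33/145); sign now -1
reciprocity: (33/145) = +1·(145/33) since 33 mod 4 = 1, 145 mod 4 = 1; sign now -1
(145/33) = (13/33)   [reduce mod 33]
reciprocity: (13/33) = +1·(33/13) since 13 mod 4 = 1, 33 mod 4 = 1; sign now -1
(33/13) = (7/13)   [reduce mod 13]
reciprocity: (7/13) = +1·(13/7) since 7 mod 4 = 3, 13 mod 4 = 1; sign now -1
(13/7) = (6/7)   [reduce mod 7]
6 = 2^1·3; (2/7) = +1 since 7 mod 8 = 7, so (6/7) = (+1)^1·(3/7); sign now -1
reciprocity: (3/7) = -1·(7/3) since 3 mod 4 = 3, 7 mod 4 = 3; sign now +1
(7/3) = (1/3)   [reduce mod 3]
(1/3) = 1; final value = sign = +1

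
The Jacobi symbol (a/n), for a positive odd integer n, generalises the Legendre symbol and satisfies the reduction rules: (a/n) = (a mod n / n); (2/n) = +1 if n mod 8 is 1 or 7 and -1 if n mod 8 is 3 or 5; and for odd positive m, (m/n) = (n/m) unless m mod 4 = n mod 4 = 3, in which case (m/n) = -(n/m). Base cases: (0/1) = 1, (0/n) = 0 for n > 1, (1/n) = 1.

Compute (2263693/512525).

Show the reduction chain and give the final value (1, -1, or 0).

(2263693/512525): 2263693 mod 512525 = 213593, so (2263693/512525) = (213593/512525)
flip (213593/512525) -> (512525/213593): both odd, 213593 mod 4 = 1, 512525 mod 4 = 1, so the flip contributes +1; sign now +1
(512525/213593): 512525 mod 213593 = 85339, so (512525/213593) = (85339/213593)
flip (85339/213593) -> (213593/85339): both odd, 85339 mod 4 = 3, 213593 mod 4 = 1, so the flip contributes +1; sign now +1
(213593/85339): 213593 mod 85339 = 42915, so (213593/85339) = (42915/85339)
flip (42915/85339) -> (85339/42915): both odd, 42915 mod 4 = 3, 85339 mod 4 = 3, so the flip contributes -1; sign now -1
(85339/42915): 85339 mod 42915 = 42424, so (85339/42915) = (42424/42915)
factor out 2^3: 42424 = 2^3·5303; with 42915 mod 8 = 3, (2/42915) = -1; sign now +1; continue with (5303/42915)
flip (5303/42915) -> (42915/5303): both odd, 5303 mod 4 = 3, 42915 mod 4 = 3, so the flip contributes -1; sign now -1
(42915/5303): 42915 mod 5303 = 491, so (42915/5303) = (491/5303)
flip (491/5303) -> (5303/491): both odd, 491 mod 4 = 3, 5303 mod 4 = 3, so the flip contributes -1; sign now +1
(5303/491): 5303 mod 491 = 393, so (5303/491) = (393/491)
flip (393/491) -> (491/393): both odd, 393 mod 4 = 1, 491 mod 4 = 3, so the flip contributes +1; sign now +1
(491/393): 491 mod 393 = 98, so (491/393) = (98/393)
factor out 2^1: 98 = 2^1·49; with 393 mod 8 = 1, (2/393) = +1; sign now +1; continue with (49/393)
flip (49/393) -> (393/49): both odd, 49 mod 4 = 1, 393 mod 4 = 1, so the flip contributes +1; sign now +1
(393/49): 393 mod 49 = 1, so (393/49) = (1/49)
reached (1/49) = 1, so the symbol is +1

1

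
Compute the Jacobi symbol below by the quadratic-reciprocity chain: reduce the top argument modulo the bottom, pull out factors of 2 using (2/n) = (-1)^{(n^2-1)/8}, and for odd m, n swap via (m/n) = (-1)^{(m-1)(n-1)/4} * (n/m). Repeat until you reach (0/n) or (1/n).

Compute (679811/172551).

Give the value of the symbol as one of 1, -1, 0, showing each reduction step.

(679811/172551) = (162158/172551)   [reduce mod 172551]
162158 = 2^1·81079; (2/172551) = +1 since 172551 mod 8 = 7, so (162158/172551) = (+1)^1·(81079/172551); sign now +1
reciprocity: (81079/172551) = -1·(172551/81079) since 81079 mod 4 = 3, 172551 mod 4 = 3; sign now -1
(172551/81079) = (10393/81079)   [reduce mod 81079]
reciprocity: (10393/81079) = +1·(81079/10393) since 10393 mod 4 = 1, 81079 mod 4 = 3; sign now -1
(81079/10393) = (8328/10393)   [reduce mod 10393]
8328 = 2^3·1041; (2/10393) = +1 since 10393 mod 8 = 1, so (8328/10393) = (+1)^3·(1041/10393); sign now -1
reciprocity: (1041/10393) = +1·(10393/1041) since 1041 mod 4 = 1, 10393 mod 4 = 1; sign now -1
(10393/1041) = (1024/1041)   [reduce mod 1041]
1024 = 2^10·1; (2/1041) = +1 since 1041 mod 8 = 1, so (1024/1041) = (+1)^10·(1/1041); sign now -1
(1/1041) = 1; final value = sign = -1

-1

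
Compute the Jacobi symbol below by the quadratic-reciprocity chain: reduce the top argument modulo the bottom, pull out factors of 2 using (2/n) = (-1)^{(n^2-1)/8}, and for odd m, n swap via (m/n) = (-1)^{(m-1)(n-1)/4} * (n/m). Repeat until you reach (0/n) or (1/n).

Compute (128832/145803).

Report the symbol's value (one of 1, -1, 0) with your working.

0

factor out 2^6: 128832 = 2^6·2013; with 145803 mod 8 = 3, (2/145803) = -1; sign now +1; continue with (2013/145803)
flip (2013/145803) -> (145803/2013): both odd, 2013 mod 4 = 1, 145803 mod 4 = 3, so the flip contributes +1; sign now +1
(145803/2013): 145803 mod 2013 = 867, so (145803/2013) = (867/2013)
flip (867/2013) -> (2013/867): both odd, 867 mod 4 = 3, 2013 mod 4 = 1, so the flip contributes +1; sign now +1
(2013/867): 2013 mod 867 = 279, so (2013/867) = (279/867)
flip (279/867) -> (867/279): both odd, 279 mod 4 = 3, 867 mod 4 = 3, so the flip contributes -1; sign now -1
(867/279): 867 mod 279 = 30, so (867/279) = (30/279)
factor out 2^1: 30 = 2^1·15; with 279 mod 8 = 7, (2/279) = +1; sign now -1; continue with (15/279)
flip (15/279) -> (279/15): both odd, 15 mod 4 = 3, 279 mod 4 = 3, so the flip contributes -1; sign now +1
(279/15): 279 mod 15 = 9, so (279/15) = (9/15)
flip (9/15) -> (15/9): both odd, 9 mod 4 = 1, 15 mod 4 = 3, so the flip contributes +1; sign now +1
(15/9): 15 mod 9 = 6, so (15/9) = (6/9)
factor out 2^1: 6 = 2^1·3; with 9 mod 8 = 1, (2/9) = +1; sign now +1; continue with (3/9)
flip (3/9) -> (9/3): both odd, 3 mod 4 = 3, 9 mod 4 = 1, so the flip contributes +1; sign now +1
(9/3): 9 mod 3 = 0, so (9/3) = (0/3)
reached (0/3); gcd(a, n) > 1, so (0/3) = 0 and the symbol is 0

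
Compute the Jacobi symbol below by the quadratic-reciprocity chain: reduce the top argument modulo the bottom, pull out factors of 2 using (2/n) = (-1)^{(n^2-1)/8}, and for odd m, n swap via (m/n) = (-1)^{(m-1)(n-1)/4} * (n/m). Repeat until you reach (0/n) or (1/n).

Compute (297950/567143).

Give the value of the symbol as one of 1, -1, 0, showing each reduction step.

1

factor out 2^1: 297950 = 2^1·148975; with 567143 mod 8 = 7, (2/567143) = +1; sign now +1; continue with (148975/567143)
flip (148975/567143) -> (567143/148975): both odd, 148975 mod 4 = 3, 567143 mod 4 = 3, so the flip contributes -1; sign now -1
(567143/148975): 567143 mod 148975 = 120218, so (567143/148975) = (120218/148975)
factor out 2^1: 120218 = 2^1·60109; with 148975 mod 8 = 7, (2/148975) = +1; sign now -1; continue with (60109/148975)
flip (60109/148975) -> (148975/60109): both odd, 60109 mod 4 = 1, 148975 mod 4 = 3, so the flip contributes +1; sign now -1
(148975/60109): 148975 mod 60109 = 28757, so (148975/60109) = (28757/60109)
flip (28757/60109) -> (60109/28757): both odd, 28757 mod 4 = 1, 60109 mod 4 = 1, so the flip contributes +1; sign now -1
(60109/28757): 60109 mod 28757 = 2595, so (60109/28757) = (2595/28757)
flip (2595/28757) -> (28757/2595): both odd, 2595 mod 4 = 3, 28757 mod 4 = 1, so the flip contributes +1; sign now -1
(28757/2595): 28757 mod 2595 = 212, so (28757/2595) = (212/2595)
factor out 2^2: 212 = 2^2·53; with 2595 mod 8 = 3, (2/2595) = -1; sign now -1; continue with (53/2595)
flip (53/2595) -> (2595/53): both odd, 53 mod 4 = 1, 2595 mod 4 = 3, so the flip contributes +1; sign now -1
(2595/53): 2595 mod 53 = 51, so (2595/53) = (51/53)
flip (51/53) -> (53/51): both odd, 51 mod 4 = 3, 53 mod 4 = 1, so the flip contributes +1; sign now -1
(53/51): 53 mod 51 = 2, so (53/51) = (2/51)
factor out 2^1: 2 = 2^1·1; with 51 mod 8 = 3, (2/51) = -1; sign now +1; continue with (1/51)
reached (1/51) = 1, so the symbol is +1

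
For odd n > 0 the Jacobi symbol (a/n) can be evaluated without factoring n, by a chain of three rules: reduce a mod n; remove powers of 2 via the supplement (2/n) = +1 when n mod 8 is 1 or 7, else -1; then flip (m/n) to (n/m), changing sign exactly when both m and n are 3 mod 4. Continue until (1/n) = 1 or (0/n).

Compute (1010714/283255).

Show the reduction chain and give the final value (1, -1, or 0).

1

(1010714/283255) = (160949/283255)   [reduce mod 283255]
reciprocity: (160949/283255) = +1·(283255/160949) since 160949 mod 4 = 1, 283255 mod 4 = 3; sign now +1
(283255/160949) = (122306/160949)   [reduce mod 160949]
122306 = 2^1·61153; (2/160949) = -1 since 160949 mod 8 = 5, so (122306/160949) = (-1)^1·(61153/160949); sign now -1
reciprocity: (61153/160949) = +1·(160949/61153) since 61153 mod 4 = 1, 160949 mod 4 = 1; sign now -1
(160949/61153) = (38643/61153)   [reduce mod 61153]
reciprocity: (38643/61153) = +1·(61153/38643) since 38643 mod 4 = 3, 61153 mod 4 = 1; sign now -1
(61153/38643) = (22510/38643)   [reduce mod 38643]
22510 = 2^1·11255; (2/38643) = -1 since 38643 mod 8 = 3, so (22510/38643) = (-1)^1·(11255/38643); sign now +1
reciprocity: (11255/38643) = -1·(38643/11255) since 11255 mod 4 = 3, 38643 mod 4 = 3; sign now -1
(38643/11255) = (4878/11255)   [reduce mod 11255]
4878 = 2^1·2439; (2/11255) = +1 since 11255 mod 8 = 7, so (4878/11255) = (+1)^1·(2439/11255); sign now -1
reciprocity: (2439/11255) = -1·(11255/2439) since 2439 mod 4 = 3, 11255 mod 4 = 3; sign now +1
(11255/2439) = (1499/2439)   [reduce mod 2439]
reciprocity: (1499/2439) = -1·(2439/1499) since 1499 mod 4 = 3, 2439 mod 4 = 3; sign now -1
(2439/1499) = (940/1499)   [reduce mod 1499]
940 = 2^2·235; (2/1499) = -1 since 1499 mod 8 = 3, so (940/1499) = (-1)^2·(235/1499); sign now -1
reciprocity: (235/1499) = -1·(1499/235) since 235 mod 4 = 3, 1499 mod 4 = 3; sign now +1
(1499/235) = (89/235)   [reduce mod 235]
reciprocity: (89/235) = +1·(235/89) since 89 mod 4 = 1, 235 mod 4 = 3; sign now +1
(235/89) = (57/89)   [reduce mod 89]
reciprocity: (57/89) = +1·(89/57) since 57 mod 4 = 1, 89 mod 4 = 1; sign now +1
(89/57) = (32/57)   [reduce mod 57]
32 = 2^5·1; (2/57) = +1 since 57 mod 8 = 1, so (32/57) = (+1)^5·(1/57); sign now +1
(1/57) = 1; final value = sign = +1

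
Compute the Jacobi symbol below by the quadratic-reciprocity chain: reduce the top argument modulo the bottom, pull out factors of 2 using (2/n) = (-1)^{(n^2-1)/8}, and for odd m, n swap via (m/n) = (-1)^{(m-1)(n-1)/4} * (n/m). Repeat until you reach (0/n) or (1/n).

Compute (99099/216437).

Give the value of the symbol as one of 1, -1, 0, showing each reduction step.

flip (99099/216437) -> (216437/99099): both odd, 99099 mod 4 = 3, 216437 mod 4 = 1, so the flip contributes +1; sign now +1
(216437/99099): 216437 mod 99099 = 18239, so (216437/99099) = (18239/99099)
flip (18239/99099) -> (99099/18239): both odd, 18239 mod 4 = 3, 99099 mod 4 = 3, so the flip contributes -1; sign now -1
(99099/18239): 99099 mod 18239 = 7904, so (99099/18239) = (7904/18239)
factor out 2^5: 7904 = 2^5·247; with 18239 mod 8 = 7, (2/18239) = +1; sign now -1; continue with (247/18239)
flip (247/18239) -> (18239/247): both odd, 247 mod 4 = 3, 18239 mod 4 = 3, so the flip contributes -1; sign now +1
(18239/247): 18239 mod 247 = 208, so (18239/247) = (208/247)
factor out 2^4: 208 = 2^4·13; with 247 mod 8 = 7, (2/247) = +1; sign now +1; continue with (13/247)
flip (13/247) -> (247/13): both odd, 13 mod 4 = 1, 247 mod 4 = 3, so the flip contributes +1; sign now +1
(247/13): 247 mod 13 = 0, so (247/13) = (0/13)
reached (0/13); gcd(a, n) > 1, so (0/13) = 0 and the symbol is 0

0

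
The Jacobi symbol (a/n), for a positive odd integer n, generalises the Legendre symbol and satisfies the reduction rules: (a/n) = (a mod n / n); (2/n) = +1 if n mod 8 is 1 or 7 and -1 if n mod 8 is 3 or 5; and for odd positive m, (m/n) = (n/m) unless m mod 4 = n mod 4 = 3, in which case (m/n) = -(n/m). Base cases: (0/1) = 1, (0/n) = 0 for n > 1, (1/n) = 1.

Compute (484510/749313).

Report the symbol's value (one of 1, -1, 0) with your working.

484510 = 2^1·242255; (2/749313) = +1 since 749313 mod 8 = 1, so (484510/749313) = (+1)^1·(242255/749313); sign now +1
reciprocity: (242255/749313) = +1·(749313/242255) since 242255 mod 4 = 3, 749313 mod 4 = 1; sign now +1
(749313/242255) = (22548/242255)   [reduce mod 242255]
22548 = 2^2·5637; (2/242255) = +1 since 242255 mod 8 = 7, so (22548/242255) = (+1)^2·(5637/242255); sign now +1
reciprocity: (5637/242255) = +1·(242255/5637) since 5637 mod 4 = 1, 242255 mod 4 = 3; sign now +1
(242255/5637) = (5501/5637)   [reduce mod 5637]
reciprocity: (5501/5637) = +1·(5637/5501) since 5501 mod 4 = 1, 5637 mod 4 = 1; sign now +1
(5637/5501) = (136/5501)   [reduce mod 5501]
136 = 2^3·17; (2/5501) = -1 since 5501 mod 8 = 5, so (136/5501) = (-1)^3·(17/5501); sign now -1
reciprocity: (17/5501) = +1·(5501/17) since 17 mod 4 = 1, 5501 mod 4 = 1; sign now -1
(5501/17) = (10/17)   [reduce mod 17]
10 = 2^1·5; (2/17) = +1 since 17 mod 8 = 1, so (10/17) = (+1)^1·(5/17); sign now -1
reciprocity: (5/17) = +1·(17/5) since 5 mod 4 = 1, 17 mod 4 = 1; sign now -1
(17/5) = (2/5)   [reduce mod 5]
2 = 2^1·1; (2/5) = -1 since 5 mod 8 = 5, so (2/5) = (-1)^1·(1/5); sign now +1
(1/5) = 1; final value = sign = +1

1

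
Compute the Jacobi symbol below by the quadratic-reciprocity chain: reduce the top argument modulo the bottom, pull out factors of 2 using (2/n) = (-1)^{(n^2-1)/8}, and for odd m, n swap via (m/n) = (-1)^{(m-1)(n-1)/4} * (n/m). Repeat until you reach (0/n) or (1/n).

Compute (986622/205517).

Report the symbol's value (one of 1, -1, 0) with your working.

0

(986622/205517) = (164554/205517)   [reduce mod 205517]
164554 = 2^1·82277; (2/205517) = -1 since 205517 mod 8 = 5, so (164554/205517) = (-1)^1·(82277/205517); sign now -1
reciprocity: (82277/205517) = +1·(205517/82277) since 82277 mod 4 = 1, 205517 mod 4 = 1; sign now -1
(205517/82277) = (40963/82277)   [reduce mod 82277]
reciprocity: (40963/82277) = +1·(82277/40963) since 40963 mod 4 = 3, 82277 mod 4 = 1; sign now -1
(82277/40963) = (351/40963)   [reduce mod 40963]
reciprocity: (351/40963) = -1·(40963/351) since 351 mod 4 = 3, 40963 mod 4 = 3; sign now +1
(40963/351) = (247/351)   [reduce mod 351]
reciprocity: (247/351) = -1·(351/247) since 247 mod 4 = 3, 351 mod 4 = 3; sign now -1
(351/247) = (104/247)   [reduce mod 247]
104 = 2^3·13; (2/247) = +1 since 247 mod 8 = 7, so (104/247) = (+1)^3·(13/247); sign now -1
reciprocity: (13/247) = +1·(247/13) since 13 mod 4 = 1, 247 mod 4 = 3; sign now -1
(247/13) = (0/13)   [reduce mod 13]
(0/13) = 0   [gcd(a, n) > 1]; final value = 0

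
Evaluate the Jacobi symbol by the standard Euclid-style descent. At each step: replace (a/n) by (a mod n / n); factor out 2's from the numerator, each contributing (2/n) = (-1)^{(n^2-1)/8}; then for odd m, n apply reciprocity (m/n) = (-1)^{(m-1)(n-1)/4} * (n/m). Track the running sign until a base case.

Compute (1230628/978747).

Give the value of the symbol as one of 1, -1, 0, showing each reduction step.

0

(1230628/978747): 1230628 mod 978747 = 251881, so (1230628/978747) = (251881/978747)
flip (251881/978747) -> (978747/251881): both odd, 251881 mod 4 = 1, 978747 mod 4 = 3, so the flip contributes +1; sign now +1
(978747/251881): 978747 mod 251881 = 223104, so (978747/251881) = (223104/251881)
factor out 2^7: 223104 = 2^7·1743; with 251881 mod 8 = 1, (2/251881) = +1; sign now +1; continue with (1743/251881)
flip (1743/251881) -> (251881/1743): both odd, 1743 mod 4 = 3, 251881 mod 4 = 1, so the flip contributes +1; sign now +1
(251881/1743): 251881 mod 1743 = 889, so (251881/1743) = (889/1743)
flip (889/1743) -> (1743/889): both odd, 889 mod 4 = 1, 1743 mod 4 = 3, so the flip contributes +1; sign now +1
(1743/889): 1743 mod 889 = 854, so (1743/889) = (854/889)
factor out 2^1: 854 = 2^1·427; with 889 mod 8 = 1, (2/889) = +1; sign now +1; continue with (427/889)
flip (427/889) -> (889/427): both odd, 427 mod 4 = 3, 889 mod 4 = 1, so the flip contributes +1; sign now +1
(889/427): 889 mod 427 = 35, so (889/427) = (35/427)
flip (35/427) -> (427/35): both odd, 35 mod 4 = 3, 427 mod 4 = 3, so the flip contributes -1; sign now -1
(427/35): 427 mod 35 = 7, so (427/35) = (7/35)
flip (7/35) -> (35/7): both odd, 7 mod 4 = 3, 35 mod 4 = 3, so the flip contributes -1; sign now +1
(35/7): 35 mod 7 = 0, so (35/7) = (0/7)
reached (0/7); gcd(a, n) > 1, so (0/7) = 0 and the symbol is 0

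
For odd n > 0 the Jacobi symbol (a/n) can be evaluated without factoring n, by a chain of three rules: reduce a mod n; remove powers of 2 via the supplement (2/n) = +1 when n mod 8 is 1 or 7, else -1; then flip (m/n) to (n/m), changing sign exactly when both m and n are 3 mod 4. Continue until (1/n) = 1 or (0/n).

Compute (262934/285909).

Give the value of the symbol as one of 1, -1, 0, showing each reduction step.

1

factor out 2^1: 262934 = 2^1·131467; with 285909 mod 8 = 5, (2/285909) = -1; sign now -1; continue with (131467/285909)
flip (131467/285909) -> (285909/131467): both odd, 131467 mod 4 = 3, 285909 mod 4 = 1, so the flip contributes +1; sign now -1
(285909/131467): 285909 mod 131467 = 22975, so (285909/131467) = (22975/131467)
flip (22975/131467) -> (131467/22975): both odd, 22975 mod 4 = 3, 131467 mod 4 = 3, so the flip contributes -1; sign now +1
(131467/22975): 131467 mod 22975 = 16592, so (131467/22975) = (16592/22975)
factor out 2^4: 16592 = 2^4·1037; with 22975 mod 8 = 7, (2/22975) = +1; sign now +1; continue with (1037/22975)
flip (1037/22975) -> (22975/1037): both odd, 1037 mod 4 = 1, 22975 mod 4 = 3, so the flip contributes +1; sign now +1
(22975/1037): 22975 mod 1037 = 161, so (22975/1037) = (161/1037)
flip (161/1037) -> (1037/161): both odd, 161 mod 4 = 1, 1037 mod 4 = 1, so the flip contributes +1; sign now +1
(1037/161): 1037 mod 161 = 71, so (1037/161) = (71/161)
flip (71/161) -> (161/71): both odd, 71 mod 4 = 3, 161 mod 4 = 1, so the flip contributes +1; sign now +1
(161/71): 161 mod 71 = 19, so (161/71) = (19/71)
flip (19/71) -> (71/19): both odd, 19 mod 4 = 3, 71 mod 4 = 3, so the flip contributes -1; sign now -1
(71/19): 71 mod 19 = 14, so (71/19) = (14/19)
factor out 2^1: 14 = 2^1·7; with 19 mod 8 = 3, (2/19) = -1; sign now +1; continue with (7/19)
flip (7/19) -> (19/7): both odd, 7 mod 4 = 3, 19 mod 4 = 3, so the flip contributes -1; sign now -1
(19/7): 19 mod 7 = 5, so (19/7) = (5/7)
flip (5/7) -> (7/5): both odd, 5 mod 4 = 1, 7 mod 4 = 3, so the flip contributes +1; sign now -1
(7/5): 7 mod 5 = 2, so (7/5) = (2/5)
factor out 2^1: 2 = 2^1·1; with 5 mod 8 = 5, (2/5) = -1; sign now +1; continue with (1/5)
reached (1/5) = 1, so the symbol is +1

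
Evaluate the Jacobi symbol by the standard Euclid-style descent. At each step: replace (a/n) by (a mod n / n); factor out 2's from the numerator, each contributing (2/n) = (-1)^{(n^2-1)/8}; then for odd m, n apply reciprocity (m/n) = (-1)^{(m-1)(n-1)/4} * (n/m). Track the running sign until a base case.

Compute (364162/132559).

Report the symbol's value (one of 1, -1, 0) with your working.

(364162/132559) = (99044/132559)   [reduce mod 132559]
99044 = 2^2·24761; (2/132559) = +1 since 132559 mod 8 = 7, so (99044/132559) = (+1)^2·(24761/132559); sign now +1
reciprocity: (24761/132559) = +1·(132559/24761) since 24761 mod 4 = 1, 132559 mod 4 = 3; sign now +1
(132559/24761) = (8754/24761)   [reduce mod 24761]
8754 = 2^1·4377; (2/24761) = +1 since 24761 mod 8 = 1, so (8754/24761) = (+1)^1·(4377/24761); sign now +1
reciprocity: (4377/24761) = +1·(24761/4377) since 4377 mod 4 = 1, 24761 mod 4 = 1; sign now +1
(24761/4377) = (2876/4377)   [reduce mod 4377]
2876 = 2^2·719; (2/4377) = +1 since 4377 mod 8 = 1, so (2876/4377) = (+1)^2·(719/4377); sign now +1
reciprocity: (719/4377) = +1·(4377/719) since 719 mod 4 = 3, 4377 mod 4 = 1; sign now +1
(4377/719) = (63/719)   [reduce mod 719]
reciprocity: (63/719) = -1·(719/63) since 63 mod 4 = 3, 719 mod 4 = 3; sign now -1
(719/63) = (26/63)   [reduce mod 63]
26 = 2^1·13; (2/63) = +1 since 63 mod 8 = 7, so (26/63) = (+1)^1·(13/63); sign now -1
reciprocity: (13/63) = +1·(63/13) since 13 mod 4 = 1, 63 mod 4 = 3; sign now -1
(63/13) = (11/13)   [reduce mod 13]
reciprocity: (11/13) = +1·(13/11) since 11 mod 4 = 3, 13 mod 4 = 1; sign now -1
(13/11) = (2/11)   [reduce mod 11]
2 = 2^1·1; (2/11) = -1 since 11 mod 8 = 3, so (2/11) = (-1)^1·(1/11); sign now +1
(1/11) = 1; final value = sign = +1

1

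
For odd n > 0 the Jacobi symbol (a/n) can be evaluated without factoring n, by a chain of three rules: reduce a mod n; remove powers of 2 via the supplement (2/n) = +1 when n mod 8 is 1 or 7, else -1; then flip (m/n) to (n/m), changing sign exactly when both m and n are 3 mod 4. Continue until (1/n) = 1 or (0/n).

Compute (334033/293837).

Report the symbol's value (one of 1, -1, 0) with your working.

(334033/293837): 334033 mod 293837 = 40196, so (334033/293837) = (40196/293837)
factor out 2^2: 40196 = 2^2·10049; with 293837 mod 8 = 5, (2/293837) = -1; sign now +1; continue with (10049/293837)
flip (10049/293837) -> (293837/10049): both odd, 10049 mod 4 = 1, 293837 mod 4 = 1, so the flip contributes +1; sign now +1
(293837/10049): 293837 mod 10049 = 2416, so (293837/10049) = (2416/10049)
factor out 2^4: 2416 = 2^4·151; with 10049 mod 8 = 1, (2/10049) = +1; sign now +1; continue with (151/10049)
flip (151/10049) -> (10049/151): both odd, 151 mod 4 = 3, 10049 mod 4 = 1, so the flip contributes +1; sign now +1
(10049/151): 10049 mod 151 = 83, so (10049/151) = (83/151)
flip (83/151) -> (151/83): both odd, 83 mod 4 = 3, 151 mod 4 = 3, so the flip contributes -1; sign now -1
(151/83): 151 mod 83 = 68, so (151/83) = (68/83)
factor out 2^2: 68 = 2^2·17; with 83 mod 8 = 3, (2/83) = -1; sign now -1; continue with (17/83)
flip (17/83) -> (83/17): both odd, 17 mod 4 = 1, 83 mod 4 = 3, so the flip contributes +1; sign now -1
(83/17): 83 mod 17 = 15, so (83/17) = (15/17)
flip (15/17) -> (17/15): both odd, 15 mod 4 = 3, 17 mod 4 = 1, so the flip contributes +1; sign now -1
(17/15): 17 mod 15 = 2, so (17/15) = (2/15)
factor out 2^1: 2 = 2^1·1; with 15 mod 8 = 7, (2/15) = +1; sign now -1; continue with (1/15)
reached (1/15) = 1, so the symbol is -1

-1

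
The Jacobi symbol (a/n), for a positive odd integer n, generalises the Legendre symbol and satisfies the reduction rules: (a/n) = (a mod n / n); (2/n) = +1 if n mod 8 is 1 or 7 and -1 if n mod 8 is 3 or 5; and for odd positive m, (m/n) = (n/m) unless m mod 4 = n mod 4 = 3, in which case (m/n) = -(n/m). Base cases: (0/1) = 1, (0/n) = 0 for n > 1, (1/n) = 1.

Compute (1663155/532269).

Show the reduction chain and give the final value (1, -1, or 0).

0

(1663155/532269) = (66348/532269)   [reduce mod 532269]
66348 = 2^2·16587; (2/532269) = -1 since 532269 mod 8 = 5, so (66348/532269) = (-1)^2·(16587/532269); sign now +1
reciprocity: (16587/532269) = +1·(532269/16587) since 16587 mod 4 = 3, 532269 mod 4 = 1; sign now +1
(532269/16587) = (1485/16587)   [reduce mod 16587]
reciprocity: (1485/16587) = +1·(16587/1485) since 1485 mod 4 = 1, 16587 mod 4 = 3; sign now +1
(16587/1485) = (252/1485)   [reduce mod 1485]
252 = 2^2·63; (2/1485) = -1 since 1485 mod 8 = 5, so (252/1485) = (-1)^2·(63/1485); sign now +1
reciprocity: (63/1485) = +1·(1485/63) since 63 mod 4 = 3, 1485 mod 4 = 1; sign now +1
(1485/63) = (36/63)   [reduce mod 63]
36 = 2^2·9; (2/63) = +1 since 63 mod 8 = 7, so (36/63) = (+1)^2·(9/63); sign now +1
reciprocity: (9/63) = +1·(63/9) since 9 mod 4 = 1, 63 mod 4 = 3; sign now +1
(63/9) = (0/9)   [reduce mod 9]
(0/9) = 0   [gcd(a, n) > 1]; final value = 0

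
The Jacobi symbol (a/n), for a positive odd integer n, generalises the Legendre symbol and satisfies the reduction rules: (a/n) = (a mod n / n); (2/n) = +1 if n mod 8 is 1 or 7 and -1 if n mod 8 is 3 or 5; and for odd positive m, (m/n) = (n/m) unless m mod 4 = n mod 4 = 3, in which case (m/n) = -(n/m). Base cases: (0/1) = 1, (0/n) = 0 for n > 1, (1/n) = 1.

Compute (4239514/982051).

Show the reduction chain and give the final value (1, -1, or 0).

1

(4239514/982051): 4239514 mod 982051 = 311310, so (4239514/982051) = (311310/982051)
factor out 2^1: 311310 = 2^1·155655; with 982051 mod 8 = 3, (2/982051) = -1; sign now -1; continue with (155655/982051)
flip (155655/982051) -> (982051/155655): both odd, 155655 mod 4 = 3, 982051 mod 4 = 3, so the flip contributes -1; sign now +1
(982051/155655): 982051 mod 155655 = 48121, so (982051/155655) = (48121/155655)
flip (48121/155655) -> (155655/48121): both odd, 48121 mod 4 = 1, 155655 mod 4 = 3, so the flip contributes +1; sign now +1
(155655/48121): 155655 mod 48121 = 11292, so (155655/48121) = (11292/48121)
factor out 2^2: 11292 = 2^2·2823; with 48121 mod 8 = 1, (2/48121) = +1; sign now +1; continue with (2823/48121)
flip (2823/48121) -> (48121/2823): both odd, 2823 mod 4 = 3, 48121 mod 4 = 1, so the flip contributes +1; sign now +1
(48121/2823): 48121 mod 2823 = 130, so (48121/2823) = (130/2823)
factor out 2^1: 130 = 2^1·65; with 2823 mod 8 = 7, (2/2823) = +1; sign now +1; continue with (65/2823)
flip (65/2823) -> (2823/65): both odd, 65 mod 4 = 1, 2823 mod 4 = 3, so the flip contributes +1; sign now +1
(2823/65): 2823 mod 65 = 28, so (2823/65) = (28/65)
factor out 2^2: 28 = 2^2·7; with 65 mod 8 = 1, (2/65) = +1; sign now +1; continue with (7/65)
flip (7/65) -> (65/7): both odd, 7 mod 4 = 3, 65 mod 4 = 1, so the flip contributes +1; sign now +1
(65/7): 65 mod 7 = 2, so (65/7) = (2/7)
factor out 2^1: 2 = 2^1·1; with 7 mod 8 = 7, (2/7) = +1; sign now +1; continue with (1/7)
reached (1/7) = 1, so the symbol is +1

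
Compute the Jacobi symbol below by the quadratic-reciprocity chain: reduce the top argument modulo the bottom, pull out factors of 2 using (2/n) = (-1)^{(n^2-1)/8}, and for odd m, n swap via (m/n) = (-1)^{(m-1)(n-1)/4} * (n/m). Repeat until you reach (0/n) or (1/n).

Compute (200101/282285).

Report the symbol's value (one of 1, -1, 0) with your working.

flip (200101/282285) -> (282285/200101): both odd, 200101 mod 4 = 1, 282285 mod 4 = 1, so the flip contributes +1; sign now +1
(282285/200101): 282285 mod 200101 = 82184, so (282285/200101) = (82184/200101)
factor out 2^3: 82184 = 2^3·10273; with 200101 mod 8 = 5, (2/200101) = -1; sign now -1; continue with (10273/200101)
flip (10273/200101) -> (200101/10273): both odd, 10273 mod 4 = 1, 200101 mod 4 = 1, so the flip contributes +1; sign now -1
(200101/10273): 200101 mod 10273 = 4914, so (200101/10273) = (4914/10273)
factor out 2^1: 4914 = 2^1·2457; with 10273 mod 8 = 1, (2/10273) = +1; sign now -1; continue with (2457/10273)
flip (2457/10273) -> (10273/2457): both odd, 2457 mod 4 = 1, 10273 mod 4 = 1, so the flip contributes +1; sign now -1
(10273/2457): 10273 mod 2457 = 445, so (10273/2457) = (445/2457)
flip (445/2457) -> (2457/445): both odd, 445 mod 4 = 1, 2457 mod 4 = 1, so the flip contributes +1; sign now -1
(2457/445): 2457 mod 445 = 232, so (2457/445) = (232/445)
factor out 2^3: 232 = 2^3·29; with 445 mod 8 = 5, (2/445) = -1; sign now +1; continue with (29/445)
flip (29/445) -> (445/29): both odd, 29 mod 4 = 1, 445 mod 4 = 1, so the flip contributes +1; sign now +1
(445/29): 445 mod 29 = 10, so (445/29) = (10/29)
factor out 2^1: 10 = 2^1·5; with 29 mod 8 = 5, (2/29) = -1; sign now -1; continue with (5/29)
flip (5/29) -> (29/5): both odd, 5 mod 4 = 1, 29 mod 4 = 1, so the flip contributes +1; sign now -1
(29/5): 29 mod 5 = 4, so (29/5) = (4/5)
factor out 2^2: 4 = 2^2·1; with 5 mod 8 = 5, (2/5) = -1; sign now -1; continue with (1/5)
reached (1/5) = 1, so the symbol is -1

-1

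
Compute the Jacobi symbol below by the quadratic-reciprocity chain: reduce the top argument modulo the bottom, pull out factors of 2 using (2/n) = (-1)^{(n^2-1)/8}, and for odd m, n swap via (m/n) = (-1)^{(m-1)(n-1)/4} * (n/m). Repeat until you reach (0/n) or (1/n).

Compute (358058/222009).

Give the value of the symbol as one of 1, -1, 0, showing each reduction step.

-1

(358058/222009) = (136049/222009)   [reduce mod 222009]
reciprocity: (136049/222009) = +1·(222009/136049) since 136049 mod 4 = 1, 222009 mod 4 = 1; sign now +1
(222009/136049) = (85960/136049)   [reduce mod 136049]
85960 = 2^3·10745; (2/136049) = +1 since 136049 mod 8 = 1, so (85960/136049) = (+1)^3·(10745/136049); sign now +1
reciprocity: (10745/136049) = +1·(136049/10745) since 10745 mod 4 = 1, 136049 mod 4 = 1; sign now +1
(136049/10745) = (7109/10745)   [reduce mod 10745]
reciprocity: (7109/10745) = +1·(10745/7109) since 7109 mod 4 = 1, 10745 mod 4 = 1; sign now +1
(10745/7109) = (3636/7109)   [reduce mod 7109]
3636 = 2^2·909; (2/7109) = -1 since 7109 mod 8 = 5, so (3636/7109) = (-1)^2·(909/7109); sign now +1
reciprocity: (909/7109) = +1·(7109/909) since 909 mod 4 = 1, 7109 mod 4 = 1; sign now +1
(7109/909) = (746/909)   [reduce mod 909]
746 = 2^1·373; (2/909) = -1 since 909 mod 8 = 5, so (746/909) = (-1)^1·(373/909); sign now -1
reciprocity: (373/909) = +1·(909/373) since 373 mod 4 = 1, 909 mod 4 = 1; sign now -1
(909/373) = (163/373)   [reduce mod 373]
reciprocity: (163/373) = +1·(373/163) since 163 mod 4 = 3, 373 mod 4 = 1; sign now -1
(373/163) = (47/163)   [reduce mod 163]
reciprocity: (47/163) = -1·(163/47) since 47 mod 4 = 3, 163 mod 4 = 3; sign now +1
(163/47) = (22/47)   [reduce mod 47]
22 = 2^1·11; (2/47) = +1 since 47 mod 8 = 7, so (22/47) = (+1)^1·(11/47); sign now +1
reciprocity: (11/47) = -1·(47/11) since 11 mod 4 = 3, 47 mod 4 = 3; sign now -1
(47/11) = (3/11)   [reduce mod 11]
reciprocity: (3/11) = -1·(11/3) since 3 mod 4 = 3, 11 mod 4 = 3; sign now +1
(11/3) = (2/3)   [reduce mod 3]
2 = 2^1·1; (2/3) = -1 since 3 mod 8 = 3, so (2/3) = (-1)^1·(1/3); sign now -1
(1/3) = 1; final value = sign = -1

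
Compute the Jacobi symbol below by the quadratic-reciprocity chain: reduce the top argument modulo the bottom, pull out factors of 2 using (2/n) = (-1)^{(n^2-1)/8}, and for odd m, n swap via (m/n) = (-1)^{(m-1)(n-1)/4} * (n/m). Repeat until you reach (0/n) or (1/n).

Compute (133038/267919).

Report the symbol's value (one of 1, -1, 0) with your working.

133038 = 2^1·66519; (2/267919) = +1 since 267919 mod 8 = 7, so (133038/267919) = (+1)^1·(66519/267919); sign now +1
reciprocity: (66519/267919) = -1·(267919/66519) since 66519 mod 4 = 3, 267919 mod 4 = 3; sign now -1
(267919/66519) = (1843/66519)   [reduce mod 66519]
reciprocity: (1843/66519) = -1·(66519/1843) since 1843 mod 4 = 3, 66519 mod 4 = 3; sign now +1
(66519/1843) = (171/1843)   [reduce mod 1843]
reciprocity: (171/1843) = -1·(1843/171) since 171 mod 4 = 3, 1843 mod 4 = 3; sign now -1
(1843/171) = (133/171)   [reduce mod 171]
reciprocity: (133/171) = +1·(171/133) since 133 mod 4 = 1, 171 mod 4 = 3; sign now -1
(171/133) = (38/133)   [reduce mod 133]
38 = 2^1·19; (2/133) = -1 since 133 mod 8 = 5, so (38/133) = (-1)^1·(19/133); sign now +1
reciprocity: (19/133) = +1·(133/19) since 19 mod 4 = 3, 133 mod 4 = 1; sign now +1
(133/19) = (0/19)   [reduce mod 19]
(0/19) = 0   [gcd(a, n) > 1]; final value = 0

0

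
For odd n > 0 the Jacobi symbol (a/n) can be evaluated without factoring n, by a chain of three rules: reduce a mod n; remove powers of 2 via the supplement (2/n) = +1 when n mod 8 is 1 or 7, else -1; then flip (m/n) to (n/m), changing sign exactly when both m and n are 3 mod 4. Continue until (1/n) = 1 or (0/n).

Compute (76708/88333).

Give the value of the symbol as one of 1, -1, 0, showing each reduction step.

-1

factor out 2^2: 76708 = 2^2·19177; with 88333 mod 8 = 5, (2/88333) = -1; sign now +1; continue with (19177/88333)
flip (19177/88333) -> (88333/19177): both odd, 19177 mod 4 = 1, 88333 mod 4 = 1, so the flip contributes +1; sign now +1
(88333/19177): 88333 mod 19177 = 11625, so (88333/19177) = (11625/19177)
flip (11625/19177) -> (19177/11625): both odd, 11625 mod 4 = 1, 19177 mod 4 = 1, so the flip contributes +1; sign now +1
(19177/11625): 19177 mod 11625 = 7552, so (19177/11625) = (7552/11625)
factor out 2^7: 7552 = 2^7·59; with 11625 mod 8 = 1, (2/11625) = +1; sign now +1; continue with (59/11625)
flip (59/11625) -> (11625/59): both odd, 59 mod 4 = 3, 11625 mod 4 = 1, so the flip contributes +1; sign now +1
(11625/59): 11625 mod 59 = 2, so (11625/59) = (2/59)
factor out 2^1: 2 = 2^1·1; with 59 mod 8 = 3, (2/59) = -1; sign now -1; continue with (1/59)
reached (1/59) = 1, so the symbol is -1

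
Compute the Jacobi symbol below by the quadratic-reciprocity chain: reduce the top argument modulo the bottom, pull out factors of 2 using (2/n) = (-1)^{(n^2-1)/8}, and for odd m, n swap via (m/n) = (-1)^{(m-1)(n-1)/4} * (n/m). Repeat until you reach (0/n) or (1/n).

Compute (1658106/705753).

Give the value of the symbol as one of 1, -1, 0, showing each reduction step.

0

(1658106/705753): 1658106 mod 705753 = 246600, so (1658106/705753) = (246600/705753)
factor out 2^3: 246600 = 2^3·30825; with 705753 mod 8 = 1, (2/705753) = +1; sign now +1; continue with (30825/705753)
flip (30825/705753) -> (705753/30825): both odd, 30825 mod 4 = 1, 705753 mod 4 = 1, so the flip contributes +1; sign now +1
(705753/30825): 705753 mod 30825 = 27603, so (705753/30825) = (27603/30825)
flip (27603/30825) -> (30825/27603): both odd, 27603 mod 4 = 3, 30825 mod 4 = 1, so the flip contributes +1; sign now +1
(30825/27603): 30825 mod 27603 = 3222, so (30825/27603) = (3222/27603)
factor out 2^1: 3222 = 2^1·1611; with 27603 mod 8 = 3, (2/27603) = -1; sign now -1; continue with (1611/27603)
flip (1611/27603) -> (27603/1611): both odd, 1611 mod 4 = 3, 27603 mod 4 = 3, so the flip contributes -1; sign now +1
(27603/1611): 27603 mod 1611 = 216, so (27603/1611) = (216/1611)
factor out 2^3: 216 = 2^3·27; with 1611 mod 8 = 3, (2/1611) = -1; sign now -1; continue with (27/1611)
flip (27/1611) -> (1611/27): both odd, 27 mod 4 = 3, 1611 mod 4 = 3, so the flip contributes -1; sign now +1
(1611/27): 1611 mod 27 = 18, so (1611/27) = (18/27)
factor out 2^1: 18 = 2^1·9; with 27 mod 8 = 3, (2/27) = -1; sign now -1; continue with (9/27)
flip (9/27) -> (27/9): both odd, 9 mod 4 = 1, 27 mod 4 = 3, so the flip contributes +1; sign now -1
(27/9): 27 mod 9 = 0, so (27/9) = (0/9)
reached (0/9); gcd(a, n) > 1, so (0/9) = 0 and the symbol is 0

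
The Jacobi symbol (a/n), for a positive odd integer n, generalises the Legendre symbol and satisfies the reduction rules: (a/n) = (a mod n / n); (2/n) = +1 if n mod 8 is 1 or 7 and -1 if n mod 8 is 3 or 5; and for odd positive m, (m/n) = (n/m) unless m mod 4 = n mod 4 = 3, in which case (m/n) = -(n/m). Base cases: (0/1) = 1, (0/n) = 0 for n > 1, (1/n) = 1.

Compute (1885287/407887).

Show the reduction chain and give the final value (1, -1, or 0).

(1885287/407887) = (253739/407887)   [reduce mod 407887]
reciprocity: (253739/407887) = -1·(407887/253739) since 253739 mod 4 = 3, 407887 mod 4 = 3; sign now -1
(407887/253739) = (154148/253739)   [reduce mod 253739]
154148 = 2^2·38537; (2/253739) = -1 since 253739 mod 8 = 3, so (154148/253739) = (-1)^2·(38537/253739); sign now -1
reciprocity: (38537/253739) = +1·(253739/38537) since 38537 mod 4 = 1, 253739 mod 4 = 3; sign now -1
(253739/38537) = (22517/38537)   [reduce mod 38537]
reciprocity: (22517/38537) = +1·(38537/22517) since 22517 mod 4 = 1, 38537 mod 4 = 1; sign now -1
(38537/22517) = (16020/22517)   [reduce mod 22517]
16020 = 2^2·4005; (2/22517) = -1 since 22517 mod 8 = 5, so (16020/22517) = (-1)^2·(4005/22517); sign now -1
reciprocity: (4005/22517) = +1·(22517/4005) since 4005 mod 4 = 1, 22517 mod 4 = 1; sign now -1
(22517/4005) = (2492/4005)   [reduce mod 4005]
2492 = 2^2·623; (2/4005) = -1 since 4005 mod 8 = 5, so (2492/4005) = (-1)^2·(623/4005); sign now -1
reciprocity: (623/4005) = +1·(4005/623) since 623 mod 4 = 3, 4005 mod 4 = 1; sign now -1
(4005/623) = (267/623)   [reduce mod 623]
reciprocity: (267/623) = -1·(623/267) since 267 mod 4 = 3, 623 mod 4 = 3; sign now +1
(623/267) = (89/267)   [reduce mod 267]
reciprocity: (89/267) = +1·(267/89) since 89 mod 4 = 1, 267 mod 4 = 3; sign now +1
(267/89) = (0/89)   [reduce mod 89]
(0/89) = 0   [gcd(a, n) > 1]; final value = 0

0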